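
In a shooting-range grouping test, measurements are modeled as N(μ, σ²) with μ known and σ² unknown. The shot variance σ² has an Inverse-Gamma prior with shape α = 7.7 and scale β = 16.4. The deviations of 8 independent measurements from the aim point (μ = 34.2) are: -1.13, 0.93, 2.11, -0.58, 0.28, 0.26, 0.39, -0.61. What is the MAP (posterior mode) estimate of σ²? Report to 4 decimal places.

1.5906

With known mean μ and an Inverse-Gamma(α, β) prior on σ², the Normal likelihood is conjugate: posterior is Inv-Gamma(α + n/2, β + Σ(xᵢ−μ)²/2).
Σ(xᵢ−μ)² = (-1.13)² + (0.93)² + (2.11)² + (-0.58)² + (0.28)² + (0.26)² + (0.39)² + (-0.61)² = 7.6005.
Posterior: Inv-Gamma(7.7 + 8/2, 16.4 + 7.6005/2) = Inv-Gamma(11.70, 20.20025).
Mode = β/(α+1) = 20.20025/12.70 = 1.5906.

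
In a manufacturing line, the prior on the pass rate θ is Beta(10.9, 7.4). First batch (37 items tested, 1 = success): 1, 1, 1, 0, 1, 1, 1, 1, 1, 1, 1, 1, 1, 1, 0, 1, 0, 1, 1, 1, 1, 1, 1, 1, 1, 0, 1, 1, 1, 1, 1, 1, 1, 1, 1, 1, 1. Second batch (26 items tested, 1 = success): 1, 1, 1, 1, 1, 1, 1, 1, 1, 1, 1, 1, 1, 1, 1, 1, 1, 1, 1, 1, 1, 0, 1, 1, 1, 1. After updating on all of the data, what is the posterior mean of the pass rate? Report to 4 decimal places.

The Beta prior is conjugate to a Binomial/Bernoulli likelihood; the update adds successes to α and failures to β.
After batch 1: Beta(10.9+33, 7.4+4) = Beta(43.9, 11.4).
After batch 2: Beta(43.9+25, 11.4+1) = Beta(68.9, 12.4).
Posterior mean = α/(α+β) = 68.9/81.3 = 0.8475.

0.8475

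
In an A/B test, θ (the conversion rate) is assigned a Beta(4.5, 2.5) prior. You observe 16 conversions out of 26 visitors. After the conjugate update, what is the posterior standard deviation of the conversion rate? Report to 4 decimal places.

The Beta prior is conjugate to a Binomial/Bernoulli likelihood; the update adds successes to α and failures to β.
Posterior: Beta(α+k, β+n−k) = Beta(4.5+16, 2.5+10) = Beta(20.5, 12.5).
Var = αβ/((α+β)²(α+β+1)) = 20.5·12.5/(33.0²·34.0) = 0.00692081; SD = √0.00692081 = 0.0832.

0.0832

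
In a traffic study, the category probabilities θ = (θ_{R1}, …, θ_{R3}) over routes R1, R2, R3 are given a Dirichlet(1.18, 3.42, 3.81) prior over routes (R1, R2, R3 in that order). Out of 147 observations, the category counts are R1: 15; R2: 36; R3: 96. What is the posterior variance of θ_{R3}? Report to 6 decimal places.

0.001469

The Dirichlet prior is conjugate to the Multinomial likelihood: each posterior αⱼ = prior αⱼ + observed count nⱼ.
Posterior concentration: (16.18, 39.42, 99.81), total = 155.41.
Var[θ_j] = α_j(Σα−α_j)/((Σα)²(Σα+1)) = 99.81·55.60/(155.41²·156.41) = 0.001469.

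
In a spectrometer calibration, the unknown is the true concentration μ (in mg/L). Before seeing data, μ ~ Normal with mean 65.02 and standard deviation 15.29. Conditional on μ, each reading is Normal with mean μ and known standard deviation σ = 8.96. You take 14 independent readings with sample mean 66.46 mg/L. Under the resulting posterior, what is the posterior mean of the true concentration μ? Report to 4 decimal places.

For Normal data with known variance σ², a Normal(μ₀, σ₀²) prior on μ is conjugate. Posterior precision = 1/σ₀² + n/σ²; posterior mean is the precision-weighted average of μ₀ and x̄.
n·x̄ = 14·66.46 = 930.44.
σ₀² = 15.29² = 233.7841, σ² = 8.96² = 80.2816; σ² + n·σ₀² = 80.2816 + 14·233.7841 = 3353.259.
Posterior mean = (μ₀/σ₀² + n·x̄/σ²)/(1/σ₀² + n/σ²) = (σ²·μ₀ + σ₀²·n·x̄)/(σ² + n·σ₀²) = (80.2816·65.02 + 233.7841·930.44)/3353.259 = 222741.987636/3353.259 = 66.4255.

66.4255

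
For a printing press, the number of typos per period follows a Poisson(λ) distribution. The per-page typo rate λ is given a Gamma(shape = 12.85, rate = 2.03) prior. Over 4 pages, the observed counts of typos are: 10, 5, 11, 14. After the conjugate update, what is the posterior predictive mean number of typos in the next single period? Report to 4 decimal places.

8.7645

With a Gamma(shape α, rate β) prior, the Poisson likelihood is conjugate: the posterior is Gamma(α + ΣXᵢ, β + n).
Sum of counts S = 40 over n = 4 pages.
Posterior: Gamma(α+S, β+n) = Gamma(12.85+40, 2.03+4) = Gamma(52.85, 6.03).
The predictive distribution for one future period is NegBinom with mean α/β = 8.7645.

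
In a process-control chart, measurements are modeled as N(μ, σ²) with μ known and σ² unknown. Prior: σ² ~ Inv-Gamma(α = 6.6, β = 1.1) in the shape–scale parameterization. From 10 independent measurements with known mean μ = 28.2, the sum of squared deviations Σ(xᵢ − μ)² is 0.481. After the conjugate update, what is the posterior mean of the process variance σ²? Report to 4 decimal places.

0.1265

With known mean μ and an Inverse-Gamma(α, β) prior on σ², the Normal likelihood is conjugate: posterior is Inv-Gamma(α + n/2, β + Σ(xᵢ−μ)²/2).
Posterior: Inv-Gamma(6.6 + 10/2, 1.1 + 0.481/2) = Inv-Gamma(11.60, 1.3405).
E[σ²|data] = β/(α−1) = 1.3405/10.60 = 0.1265.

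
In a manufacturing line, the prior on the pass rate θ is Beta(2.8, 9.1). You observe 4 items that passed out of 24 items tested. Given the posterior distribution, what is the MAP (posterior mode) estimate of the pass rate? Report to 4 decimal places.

0.1711

The Beta prior is conjugate to a Binomial/Bernoulli likelihood; the update adds successes to α and failures to β.
Posterior: Beta(α+k, β+n−k) = Beta(2.8+4, 9.1+20) = Beta(6.8, 29.1).
Mode of Beta(a,b) for a,b>1 is (a−1)/(a+b−2) = 5.8/33.9 = 0.1711.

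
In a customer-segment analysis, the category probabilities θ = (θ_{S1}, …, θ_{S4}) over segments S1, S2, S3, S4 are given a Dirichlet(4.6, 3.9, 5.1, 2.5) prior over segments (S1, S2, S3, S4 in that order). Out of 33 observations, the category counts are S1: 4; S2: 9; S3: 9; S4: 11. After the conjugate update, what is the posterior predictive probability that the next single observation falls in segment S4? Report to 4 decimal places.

The Dirichlet prior is conjugate to the Multinomial likelihood: each posterior αⱼ = prior αⱼ + observed count nⱼ.
Posterior concentration: (8.6, 12.9, 14.1, 13.5), total = 49.1.
P(next = S4 | data) = α_{S4}/Σα = 0.2749.

0.2749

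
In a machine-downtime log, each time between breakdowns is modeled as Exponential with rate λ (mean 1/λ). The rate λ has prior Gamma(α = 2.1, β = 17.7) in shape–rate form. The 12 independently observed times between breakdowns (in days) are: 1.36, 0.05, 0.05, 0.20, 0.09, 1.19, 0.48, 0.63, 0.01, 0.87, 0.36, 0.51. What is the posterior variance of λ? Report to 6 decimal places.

With a Gamma(shape α, rate β) prior on the exponential rate λ, the posterior after n observations with total T = Σxᵢ is Gamma(α+n, β+T).
Sum of observations T = 5.80 days; n = 12.
Posterior: Gamma(2.1+12, 17.7+5.80) = Gamma(14.1, 23.50).
Var = α/β² = 0.025532.

0.025532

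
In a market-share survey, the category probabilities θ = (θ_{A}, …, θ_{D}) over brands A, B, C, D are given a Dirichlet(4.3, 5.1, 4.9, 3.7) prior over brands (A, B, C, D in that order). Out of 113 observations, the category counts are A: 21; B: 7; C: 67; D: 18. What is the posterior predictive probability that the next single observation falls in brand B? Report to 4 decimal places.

0.0924

The Dirichlet prior is conjugate to the Multinomial likelihood: each posterior αⱼ = prior αⱼ + observed count nⱼ.
Posterior concentration: (25.3, 12.1, 71.9, 21.7), total = 131.0.
P(next = B | data) = α_{B}/Σα = 0.0924.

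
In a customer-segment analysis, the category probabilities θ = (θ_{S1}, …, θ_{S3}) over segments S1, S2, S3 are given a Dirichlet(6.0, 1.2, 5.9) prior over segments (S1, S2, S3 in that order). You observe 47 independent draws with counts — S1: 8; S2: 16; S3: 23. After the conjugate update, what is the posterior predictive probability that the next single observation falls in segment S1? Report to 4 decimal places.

The Dirichlet prior is conjugate to the Multinomial likelihood: each posterior αⱼ = prior αⱼ + observed count nⱼ.
Posterior concentration: (14.0, 17.2, 28.9), total = 60.1.
P(next = S1 | data) = α_{S1}/Σα = 0.2329.

0.2329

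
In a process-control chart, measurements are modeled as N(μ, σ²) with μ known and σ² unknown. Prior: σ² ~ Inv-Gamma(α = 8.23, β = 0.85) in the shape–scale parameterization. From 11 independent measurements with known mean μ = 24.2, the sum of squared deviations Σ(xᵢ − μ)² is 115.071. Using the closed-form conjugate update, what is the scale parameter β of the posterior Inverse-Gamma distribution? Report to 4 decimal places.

58.3855

With known mean μ and an Inverse-Gamma(α, β) prior on σ², the Normal likelihood is conjugate: posterior is Inv-Gamma(α + n/2, β + Σ(xᵢ−μ)²/2).
Posterior: Inv-Gamma(8.23 + 11/2, 0.85 + 115.071/2) = Inv-Gamma(13.73, 58.3855).
Posterior β = 58.3855.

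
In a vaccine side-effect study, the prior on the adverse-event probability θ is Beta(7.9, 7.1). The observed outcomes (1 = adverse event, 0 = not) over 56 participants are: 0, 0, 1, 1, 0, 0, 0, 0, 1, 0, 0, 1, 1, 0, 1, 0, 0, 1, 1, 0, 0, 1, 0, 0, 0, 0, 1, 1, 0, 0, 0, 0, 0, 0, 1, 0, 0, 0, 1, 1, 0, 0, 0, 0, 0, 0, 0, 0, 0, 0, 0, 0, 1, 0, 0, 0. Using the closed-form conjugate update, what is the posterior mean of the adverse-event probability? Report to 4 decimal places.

0.3225

The Beta prior is conjugate to a Binomial/Bernoulli likelihood; the update adds successes to α and failures to β.
Posterior: Beta(α+k, β+n−k) = Beta(7.9+15, 7.1+41) = Beta(22.9, 48.1).
Posterior mean = α/(α+β) = 22.9/71.0 = 0.3225.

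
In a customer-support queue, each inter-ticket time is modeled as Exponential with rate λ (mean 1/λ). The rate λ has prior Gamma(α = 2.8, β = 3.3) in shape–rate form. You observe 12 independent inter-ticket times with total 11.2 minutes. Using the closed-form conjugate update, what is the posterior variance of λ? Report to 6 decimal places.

With a Gamma(shape α, rate β) prior on the exponential rate λ, the posterior after n observations with total T = Σxᵢ is Gamma(α+n, β+T).
Posterior: Gamma(2.8+12, 3.3+11.2) = Gamma(14.8, 14.5).
Var = α/β² = 0.070392.

0.070392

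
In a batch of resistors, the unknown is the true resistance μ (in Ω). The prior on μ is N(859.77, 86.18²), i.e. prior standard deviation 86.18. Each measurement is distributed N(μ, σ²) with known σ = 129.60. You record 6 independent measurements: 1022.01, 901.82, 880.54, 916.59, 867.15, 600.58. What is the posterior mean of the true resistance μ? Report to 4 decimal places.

863.4098

For Normal data with known variance σ², a Normal(μ₀, σ₀²) prior on μ is conjugate. Posterior precision = 1/σ₀² + n/σ²; posterior mean is the precision-weighted average of μ₀ and x̄.
Σxᵢ = 1022.01 + 901.82 + 880.54 + 916.59 + 867.15 + 600.58 = 5188.69, so n·x̄ = 5188.69.
σ₀² = 86.18² = 7426.9924, σ² = 129.60² = 16796.16; σ² + n·σ₀² = 16796.16 + 6·7426.9924 = 61358.1144.
Posterior mean = (μ₀/σ₀² + n·x̄/σ²)/(1/σ₀² + n/σ²) = (σ²·μ₀ + σ₀²·n·x̄)/(σ² + n·σ₀²) = (16796.16·859.77 + 7426.9924·5188.69)/61358.1144 = 52977195.679156/61358.1144 = 863.4098.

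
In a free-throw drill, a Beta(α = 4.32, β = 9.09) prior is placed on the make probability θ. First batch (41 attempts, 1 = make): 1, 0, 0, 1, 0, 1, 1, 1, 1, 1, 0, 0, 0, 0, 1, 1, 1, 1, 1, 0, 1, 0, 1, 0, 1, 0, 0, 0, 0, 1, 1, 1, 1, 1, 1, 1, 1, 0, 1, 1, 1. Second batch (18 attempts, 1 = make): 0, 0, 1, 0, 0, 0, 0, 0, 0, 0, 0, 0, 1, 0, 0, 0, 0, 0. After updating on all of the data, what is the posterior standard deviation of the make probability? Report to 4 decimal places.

0.0580

The Beta prior is conjugate to a Binomial/Bernoulli likelihood; the update adds successes to α and failures to β.
After batch 1: Beta(4.32+26, 9.09+15) = Beta(30.32, 24.09).
After batch 2: Beta(30.32+2, 24.09+16) = Beta(32.32, 40.09).
Var = αβ/((α+β)²(α+β+1)) = 32.32·40.09/(72.41²·73.41) = 0.00336632; SD = √0.00336632 = 0.0580.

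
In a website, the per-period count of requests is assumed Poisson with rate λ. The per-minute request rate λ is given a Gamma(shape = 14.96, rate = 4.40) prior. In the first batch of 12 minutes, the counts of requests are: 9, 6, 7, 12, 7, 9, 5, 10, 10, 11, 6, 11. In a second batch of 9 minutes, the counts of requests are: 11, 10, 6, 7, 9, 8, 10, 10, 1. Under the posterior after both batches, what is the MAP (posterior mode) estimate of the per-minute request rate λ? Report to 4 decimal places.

With a Gamma(shape α, rate β) prior, the Poisson likelihood is conjugate: the posterior is Gamma(α + ΣXᵢ, β + n).
Batch 1: sum of counts S = 103 over n = 12 minutes.
After batch 1: Gamma(α+S, β+n) = Gamma(14.96+103, 4.40+12) = Gamma(117.96, 16.40).
Batch 2: sum of counts S = 72 over n = 9 minutes.
After batch 2: Gamma(α+S, β+n) = Gamma(117.96+72, 16.40+9) = Gamma(189.96, 25.40).
Mode of Gamma(α,β) for α≥1 is (α−1)/β = 188.96/25.40 = 7.4394.

7.4394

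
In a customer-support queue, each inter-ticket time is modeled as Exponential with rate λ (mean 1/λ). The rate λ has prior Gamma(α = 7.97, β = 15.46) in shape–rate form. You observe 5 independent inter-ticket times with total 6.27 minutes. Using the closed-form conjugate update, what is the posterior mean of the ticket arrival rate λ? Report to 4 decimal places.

0.5969

With a Gamma(shape α, rate β) prior on the exponential rate λ, the posterior after n observations with total T = Σxᵢ is Gamma(α+n, β+T).
Posterior: Gamma(7.97+5, 15.46+6.27) = Gamma(12.97, 21.73).
Posterior mean of λ = α/β = 12.97/21.73 = 0.5969.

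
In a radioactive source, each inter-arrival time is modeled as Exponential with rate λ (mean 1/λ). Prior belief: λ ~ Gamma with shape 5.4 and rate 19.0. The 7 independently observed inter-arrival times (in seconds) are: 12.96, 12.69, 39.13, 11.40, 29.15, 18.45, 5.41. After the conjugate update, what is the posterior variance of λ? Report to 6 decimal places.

0.000565

With a Gamma(shape α, rate β) prior on the exponential rate λ, the posterior after n observations with total T = Σxᵢ is Gamma(α+n, β+T).
Sum of observations T = 129.19 seconds; n = 7.
Posterior: Gamma(5.4+7, 19.0+129.19) = Gamma(12.4, 148.19).
Var = α/β² = 0.000565.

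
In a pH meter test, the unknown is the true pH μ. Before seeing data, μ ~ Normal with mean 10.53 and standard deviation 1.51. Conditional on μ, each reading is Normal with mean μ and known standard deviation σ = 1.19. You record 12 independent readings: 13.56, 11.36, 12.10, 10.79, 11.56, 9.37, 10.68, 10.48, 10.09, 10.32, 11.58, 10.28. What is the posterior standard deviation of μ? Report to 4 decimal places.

For Normal data with known variance σ², a Normal(μ₀, σ₀²) prior on μ is conjugate. Posterior precision = 1/σ₀² + n/σ²; posterior mean is the precision-weighted average of μ₀ and x̄.
σ₀² = 1.51² = 2.2801, σ² = 1.19² = 1.4161; σ² + n·σ₀² = 1.4161 + 12·2.2801 = 28.7773.
Posterior precision = 1/σ₀² + n/σ² = 1/2.2801 + 12/1.4161 = (σ² + n·σ₀²)/(σ₀²σ²) = 28.7773/(2.2801·1.4161); posterior variance σₙ² = σ₀²σ²/(σ² + n·σ₀²) = 2.2801·1.4161/28.7773 = 0.112201.
Posterior SD = √σₙ² = √(2.2801·1.4161/28.7773) = 0.3350.

0.3350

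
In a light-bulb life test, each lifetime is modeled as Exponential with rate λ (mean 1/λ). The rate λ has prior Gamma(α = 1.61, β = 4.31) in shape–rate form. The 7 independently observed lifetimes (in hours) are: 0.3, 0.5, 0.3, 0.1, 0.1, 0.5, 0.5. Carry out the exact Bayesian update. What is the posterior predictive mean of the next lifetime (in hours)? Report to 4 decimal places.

With a Gamma(shape α, rate β) prior on the exponential rate λ, the posterior after n observations with total T = Σxᵢ is Gamma(α+n, β+T).
Sum of observations T = 2.3 hours; n = 7.
Posterior: Gamma(1.61+7, 4.31+2.3) = Gamma(8.61, 6.61).
The predictive distribution for the next observation is Lomax; its mean is β/(α−1) = 6.61/7.61 = 0.8686.

0.8686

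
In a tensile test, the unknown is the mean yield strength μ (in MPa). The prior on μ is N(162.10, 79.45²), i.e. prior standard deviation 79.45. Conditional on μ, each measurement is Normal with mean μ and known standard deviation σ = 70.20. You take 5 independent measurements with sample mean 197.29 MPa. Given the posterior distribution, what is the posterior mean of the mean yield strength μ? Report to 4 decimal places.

For Normal data with known variance σ², a Normal(μ₀, σ₀²) prior on μ is conjugate. Posterior precision = 1/σ₀² + n/σ²; posterior mean is the precision-weighted average of μ₀ and x̄.
n·x̄ = 5·197.29 = 986.45.
σ₀² = 79.45² = 6312.3025, σ² = 70.20² = 4928.04; σ² + n·σ₀² = 4928.04 + 5·6312.3025 = 36489.5525.
Posterior mean = (μ₀/σ₀² + n·x̄/σ²)/(1/σ₀² + n/σ²) = (σ²·μ₀ + σ₀²·n·x̄)/(σ² + n·σ₀²) = (4928.04·162.10 + 6312.3025·986.45)/36489.5525 = 7025606.085125/36489.5525 = 192.5375.

192.5375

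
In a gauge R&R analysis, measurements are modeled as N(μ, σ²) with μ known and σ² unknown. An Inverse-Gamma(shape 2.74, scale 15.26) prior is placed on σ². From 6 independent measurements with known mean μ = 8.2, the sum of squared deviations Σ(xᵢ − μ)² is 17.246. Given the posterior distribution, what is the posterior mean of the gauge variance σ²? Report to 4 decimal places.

5.0386

With known mean μ and an Inverse-Gamma(α, β) prior on σ², the Normal likelihood is conjugate: posterior is Inv-Gamma(α + n/2, β + Σ(xᵢ−μ)²/2).
Posterior: Inv-Gamma(2.74 + 6/2, 15.26 + 17.246/2) = Inv-Gamma(5.74, 23.8830).
E[σ²|data] = β/(α−1) = 23.8830/4.74 = 5.0386.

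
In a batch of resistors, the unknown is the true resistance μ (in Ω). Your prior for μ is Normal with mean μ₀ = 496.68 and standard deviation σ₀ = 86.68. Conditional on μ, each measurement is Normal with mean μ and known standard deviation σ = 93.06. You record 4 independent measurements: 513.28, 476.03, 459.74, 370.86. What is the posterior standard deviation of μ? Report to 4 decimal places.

40.9967

For Normal data with known variance σ², a Normal(μ₀, σ₀²) prior on μ is conjugate. Posterior precision = 1/σ₀² + n/σ²; posterior mean is the precision-weighted average of μ₀ and x̄.
σ₀² = 86.68² = 7513.4224, σ² = 93.06² = 8660.1636; σ² + n·σ₀² = 8660.1636 + 4·7513.4224 = 38713.8532.
Posterior precision = 1/σ₀² + n/σ² = 1/7513.4224 + 4/8660.1636 = (σ² + n·σ₀²)/(σ₀²σ²) = 38713.8532/(7513.4224·8660.1636); posterior variance σₙ² = σ₀²σ²/(σ² + n·σ₀²) = 7513.4224·8660.1636/38713.8532 = 1680.728261.
Posterior SD = √σₙ² = √(7513.4224·8660.1636/38713.8532) = 40.9967.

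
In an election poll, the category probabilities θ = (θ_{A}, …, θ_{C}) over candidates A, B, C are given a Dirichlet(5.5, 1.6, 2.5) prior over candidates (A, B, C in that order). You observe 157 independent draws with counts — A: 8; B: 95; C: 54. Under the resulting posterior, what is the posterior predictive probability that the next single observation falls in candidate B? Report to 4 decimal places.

The Dirichlet prior is conjugate to the Multinomial likelihood: each posterior αⱼ = prior αⱼ + observed count nⱼ.
Posterior concentration: (13.5, 96.6, 56.5), total = 166.6.
P(next = B | data) = α_{B}/Σα = 0.5798.

0.5798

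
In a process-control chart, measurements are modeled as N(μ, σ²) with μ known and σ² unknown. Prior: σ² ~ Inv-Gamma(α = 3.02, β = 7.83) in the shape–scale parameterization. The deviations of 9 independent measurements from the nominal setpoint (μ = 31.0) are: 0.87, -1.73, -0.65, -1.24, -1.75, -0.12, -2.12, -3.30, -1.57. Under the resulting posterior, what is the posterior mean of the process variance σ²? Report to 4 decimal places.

3.2436

With known mean μ and an Inverse-Gamma(α, β) prior on σ², the Normal likelihood is conjugate: posterior is Inv-Gamma(α + n/2, β + Σ(xᵢ−μ)²/2).
Σ(xᵢ−μ)² = (0.87)² + (-1.73)² + (-0.65)² + (-1.24)² + (-1.75)² + (-0.12)² + (-2.12)² + (-3.30)² + (-1.57)² = 26.6361.
Posterior: Inv-Gamma(3.02 + 9/2, 7.83 + 26.6361/2) = Inv-Gamma(7.52, 21.14805).
E[σ²|data] = β/(α−1) = 21.14805/6.52 = 3.2436.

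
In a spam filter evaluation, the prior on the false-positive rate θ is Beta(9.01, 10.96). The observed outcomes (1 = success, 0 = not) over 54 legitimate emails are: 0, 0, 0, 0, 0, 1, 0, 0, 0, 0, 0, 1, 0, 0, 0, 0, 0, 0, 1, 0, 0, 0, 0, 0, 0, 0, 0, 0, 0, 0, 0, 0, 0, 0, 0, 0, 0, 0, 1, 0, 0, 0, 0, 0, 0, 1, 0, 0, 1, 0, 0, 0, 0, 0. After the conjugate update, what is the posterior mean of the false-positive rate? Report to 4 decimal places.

0.2029

The Beta prior is conjugate to a Binomial/Bernoulli likelihood; the update adds successes to α and failures to β.
Posterior: Beta(α+k, β+n−k) = Beta(9.01+6, 10.96+48) = Beta(15.01, 58.96).
Posterior mean = α/(α+β) = 15.01/73.97 = 0.2029.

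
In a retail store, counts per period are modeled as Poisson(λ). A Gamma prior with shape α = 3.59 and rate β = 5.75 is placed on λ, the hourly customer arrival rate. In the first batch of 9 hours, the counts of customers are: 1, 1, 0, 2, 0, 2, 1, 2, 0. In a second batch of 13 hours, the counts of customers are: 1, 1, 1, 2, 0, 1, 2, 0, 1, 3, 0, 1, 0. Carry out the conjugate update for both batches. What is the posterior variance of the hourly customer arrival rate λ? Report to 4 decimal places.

With a Gamma(shape α, rate β) prior, the Poisson likelihood is conjugate: the posterior is Gamma(α + ΣXᵢ, β + n).
Batch 1: sum of counts S = 9 over n = 9 hours.
After batch 1: Gamma(α+S, β+n) = Gamma(3.59+9, 5.75+9) = Gamma(12.59, 14.75).
Batch 2: sum of counts S = 13 over n = 13 hours.
After batch 2: Gamma(α+S, β+n) = Gamma(12.59+13, 14.75+13) = Gamma(25.59, 27.75).
Var = α/β² = 25.59/27.75² = 0.0332.

0.0332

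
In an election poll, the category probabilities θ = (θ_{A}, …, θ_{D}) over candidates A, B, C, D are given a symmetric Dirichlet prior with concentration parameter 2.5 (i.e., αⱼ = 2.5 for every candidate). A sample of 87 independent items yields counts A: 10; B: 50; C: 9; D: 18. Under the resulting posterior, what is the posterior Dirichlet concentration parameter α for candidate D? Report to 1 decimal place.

20.5

The Dirichlet prior is conjugate to the Multinomial likelihood: each posterior αⱼ = prior αⱼ + observed count nⱼ.
Posterior concentration: (12.5, 52.5, 11.5, 20.5), total = 97.0.
α_{D} = 2.5 + 18 = 20.5.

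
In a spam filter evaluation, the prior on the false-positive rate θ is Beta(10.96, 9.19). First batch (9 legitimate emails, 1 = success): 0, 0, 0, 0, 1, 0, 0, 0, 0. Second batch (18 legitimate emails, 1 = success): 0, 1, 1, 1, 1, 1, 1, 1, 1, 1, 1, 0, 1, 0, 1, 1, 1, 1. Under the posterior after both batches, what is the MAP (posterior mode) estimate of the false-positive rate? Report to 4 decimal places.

The Beta prior is conjugate to a Binomial/Bernoulli likelihood; the update adds successes to α and failures to β.
After batch 1: Beta(10.96+1, 9.19+8) = Beta(11.96, 17.19).
After batch 2: Beta(11.96+15, 17.19+3) = Beta(26.96, 20.19).
Mode of Beta(a,b) for a,b>1 is (a−1)/(a+b−2) = 25.96/45.15 = 0.5750.

0.5750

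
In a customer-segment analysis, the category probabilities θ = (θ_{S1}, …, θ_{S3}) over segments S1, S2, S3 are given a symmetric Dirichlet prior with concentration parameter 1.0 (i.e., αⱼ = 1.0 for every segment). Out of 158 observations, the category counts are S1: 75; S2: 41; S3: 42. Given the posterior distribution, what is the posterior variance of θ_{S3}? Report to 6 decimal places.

0.001208

The Dirichlet prior is conjugate to the Multinomial likelihood: each posterior αⱼ = prior αⱼ + observed count nⱼ.
Posterior concentration: (76.0, 42.0, 43.0), total = 161.0.
Var[θ_j] = α_j(Σα−α_j)/((Σα)²(Σα+1)) = 43.0·118.0/(161.0²·162.0) = 0.001208.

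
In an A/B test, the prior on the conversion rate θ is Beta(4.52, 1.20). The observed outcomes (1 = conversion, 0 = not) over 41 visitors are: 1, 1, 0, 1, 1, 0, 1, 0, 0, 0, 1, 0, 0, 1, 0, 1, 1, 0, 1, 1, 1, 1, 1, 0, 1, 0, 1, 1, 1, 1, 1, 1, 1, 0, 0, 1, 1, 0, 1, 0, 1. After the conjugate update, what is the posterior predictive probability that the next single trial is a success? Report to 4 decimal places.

The Beta prior is conjugate to a Binomial/Bernoulli likelihood; the update adds successes to α and failures to β.
Posterior: Beta(α+k, β+n−k) = Beta(4.52+26, 1.20+15) = Beta(30.52, 16.20).
For a single future Bernoulli trial, P(success | data) = α/(α+β) = 0.6533.

0.6533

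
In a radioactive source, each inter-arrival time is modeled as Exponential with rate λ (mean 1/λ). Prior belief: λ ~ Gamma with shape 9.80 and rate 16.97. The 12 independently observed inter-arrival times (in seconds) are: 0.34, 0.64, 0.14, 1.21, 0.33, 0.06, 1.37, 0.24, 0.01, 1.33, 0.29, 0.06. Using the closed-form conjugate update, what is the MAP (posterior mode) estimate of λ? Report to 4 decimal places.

0.9047

With a Gamma(shape α, rate β) prior on the exponential rate λ, the posterior after n observations with total T = Σxᵢ is Gamma(α+n, β+T).
Sum of observations T = 6.02 seconds; n = 12.
Posterior: Gamma(9.80+12, 16.97+6.02) = Gamma(21.80, 22.99).
Mode = (α−1)/β = 0.9047.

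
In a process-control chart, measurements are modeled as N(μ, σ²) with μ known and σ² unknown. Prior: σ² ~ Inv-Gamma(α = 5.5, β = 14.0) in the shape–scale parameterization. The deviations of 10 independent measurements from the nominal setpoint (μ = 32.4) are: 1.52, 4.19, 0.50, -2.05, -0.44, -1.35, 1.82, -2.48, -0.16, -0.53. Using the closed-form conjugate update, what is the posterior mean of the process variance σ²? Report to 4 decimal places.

3.3739

With known mean μ and an Inverse-Gamma(α, β) prior on σ², the Normal likelihood is conjugate: posterior is Inv-Gamma(α + n/2, β + Σ(xᵢ−μ)²/2).
Σ(xᵢ−μ)² = (1.52)² + (4.19)² + (0.50)² + (-2.05)² + (-0.44)² + (-1.35)² + (1.82)² + (-2.48)² + (-0.16)² + (-0.53)² = 36.1044.
Posterior: Inv-Gamma(5.5 + 10/2, 14.0 + 36.1044/2) = Inv-Gamma(10.50, 32.05220).
E[σ²|data] = β/(α−1) = 32.05220/9.50 = 3.3739.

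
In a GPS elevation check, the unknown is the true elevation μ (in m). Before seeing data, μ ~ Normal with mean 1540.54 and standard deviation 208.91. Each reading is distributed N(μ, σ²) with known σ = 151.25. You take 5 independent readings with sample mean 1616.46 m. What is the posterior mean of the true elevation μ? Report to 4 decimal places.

For Normal data with known variance σ², a Normal(μ₀, σ₀²) prior on μ is conjugate. Posterior precision = 1/σ₀² + n/σ²; posterior mean is the precision-weighted average of μ₀ and x̄.
n·x̄ = 5·1616.46 = 8082.3.
σ₀² = 208.91² = 43643.3881, σ² = 151.25² = 22876.5625; σ² + n·σ₀² = 22876.5625 + 5·43643.3881 = 241093.503.
Posterior mean = (μ₀/σ₀² + n·x̄/σ²)/(1/σ₀² + n/σ²) = (σ²·μ₀ + σ₀²·n·x̄)/(σ² + n·σ₀²) = (22876.5625·1540.54 + 43643.3881·8082.3)/241093.503 = 387981215.23438/241093.503 = 1609.2562.

1609.2562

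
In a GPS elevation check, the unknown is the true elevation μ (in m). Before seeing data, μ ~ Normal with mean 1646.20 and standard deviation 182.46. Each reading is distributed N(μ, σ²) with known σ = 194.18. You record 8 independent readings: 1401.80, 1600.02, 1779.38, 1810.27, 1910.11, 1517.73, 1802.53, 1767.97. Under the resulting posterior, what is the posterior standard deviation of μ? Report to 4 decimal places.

For Normal data with known variance σ², a Normal(μ₀, σ₀²) prior on μ is conjugate. Posterior precision = 1/σ₀² + n/σ²; posterior mean is the precision-weighted average of μ₀ and x̄.
σ₀² = 182.46² = 33291.6516, σ² = 194.18² = 37705.8724; σ² + n·σ₀² = 37705.8724 + 8·33291.6516 = 304039.0852.
Posterior precision = 1/σ₀² + n/σ² = 1/33291.6516 + 8/37705.8724 = (σ² + n·σ₀²)/(σ₀²σ²) = 304039.0852/(33291.6516·37705.8724); posterior variance σₙ² = σ₀²σ²/(σ² + n·σ₀²) = 33291.6516·37705.8724/304039.0852 = 4128.715117.
Posterior SD = √σₙ² = √(33291.6516·37705.8724/304039.0852) = 64.2551.

64.2551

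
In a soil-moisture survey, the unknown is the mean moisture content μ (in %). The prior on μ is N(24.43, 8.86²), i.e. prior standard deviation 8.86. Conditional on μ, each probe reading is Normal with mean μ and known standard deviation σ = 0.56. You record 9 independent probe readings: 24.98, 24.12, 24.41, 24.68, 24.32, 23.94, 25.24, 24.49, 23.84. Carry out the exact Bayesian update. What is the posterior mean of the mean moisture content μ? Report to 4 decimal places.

24.4467

For Normal data with known variance σ², a Normal(μ₀, σ₀²) prior on μ is conjugate. Posterior precision = 1/σ₀² + n/σ²; posterior mean is the precision-weighted average of μ₀ and x̄.
Σxᵢ = 24.98 + 24.12 + 24.41 + 24.68 + 24.32 + 23.94 + 25.24 + 24.49 + 23.84 = 220.02, so n·x̄ = 220.02.
σ₀² = 8.86² = 78.4996, σ² = 0.56² = 0.3136; σ² + n·σ₀² = 0.3136 + 9·78.4996 = 706.81.
Posterior mean = (μ₀/σ₀² + n·x̄/σ²)/(1/σ₀² + n/σ²) = (σ²·μ₀ + σ₀²·n·x̄)/(σ² + n·σ₀²) = (0.3136·24.43 + 78.4996·220.02)/706.81 = 17279.14324/706.81 = 24.4467.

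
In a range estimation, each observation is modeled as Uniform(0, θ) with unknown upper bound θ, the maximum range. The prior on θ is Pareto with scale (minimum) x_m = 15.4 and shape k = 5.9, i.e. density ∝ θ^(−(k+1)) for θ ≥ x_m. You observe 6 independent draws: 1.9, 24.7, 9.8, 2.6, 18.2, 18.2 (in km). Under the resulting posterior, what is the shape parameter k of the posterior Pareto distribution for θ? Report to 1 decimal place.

A Pareto(scale x_m, shape k) prior on the upper bound θ of Uniform(0, θ) is conjugate: posterior is Pareto(max(x_m, max xᵢ), k + n).
Sample maximum = 24.7; prior scale x_m = 15.4 → posterior scale = max = 24.7.
Posterior shape = 5.9 + 6 = 11.9.
Posterior shape k = 11.9.

11.9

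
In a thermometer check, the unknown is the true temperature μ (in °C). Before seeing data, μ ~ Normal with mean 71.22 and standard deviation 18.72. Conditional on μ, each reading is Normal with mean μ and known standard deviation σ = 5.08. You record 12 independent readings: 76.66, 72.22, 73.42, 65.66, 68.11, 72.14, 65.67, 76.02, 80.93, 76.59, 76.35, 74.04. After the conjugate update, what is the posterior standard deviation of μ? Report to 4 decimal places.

1.4620

For Normal data with known variance σ², a Normal(μ₀, σ₀²) prior on μ is conjugate. Posterior precision = 1/σ₀² + n/σ²; posterior mean is the precision-weighted average of μ₀ and x̄.
σ₀² = 18.72² = 350.4384, σ² = 5.08² = 25.8064; σ² + n·σ₀² = 25.8064 + 12·350.4384 = 4231.0672.
Posterior precision = 1/σ₀² + n/σ² = 1/350.4384 + 12/25.8064 = (σ² + n·σ₀²)/(σ₀²σ²) = 4231.0672/(350.4384·25.8064); posterior variance σₙ² = σ₀²σ²/(σ² + n·σ₀²) = 350.4384·25.8064/4231.0672 = 2.137417.
Posterior SD = √σₙ² = √(350.4384·25.8064/4231.0672) = 1.4620.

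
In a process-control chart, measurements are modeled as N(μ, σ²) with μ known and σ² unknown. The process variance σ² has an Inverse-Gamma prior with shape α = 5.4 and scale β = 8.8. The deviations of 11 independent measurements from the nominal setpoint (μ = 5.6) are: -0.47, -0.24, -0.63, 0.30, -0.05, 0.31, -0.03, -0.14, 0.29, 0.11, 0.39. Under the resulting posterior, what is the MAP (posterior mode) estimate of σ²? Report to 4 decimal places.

0.7871

With known mean μ and an Inverse-Gamma(α, β) prior on σ², the Normal likelihood is conjugate: posterior is Inv-Gamma(α + n/2, β + Σ(xᵢ−μ)²/2).
Σ(xᵢ−μ)² = (-0.47)² + (-0.24)² + (-0.63)² + (0.30)² + (-0.05)² + (0.31)² + (-0.03)² + (-0.14)² + (0.29)² + (0.11)² + (0.39)² = 1.1328.
Posterior: Inv-Gamma(5.4 + 11/2, 8.8 + 1.1328/2) = Inv-Gamma(10.90, 9.36640).
Mode = β/(α+1) = 9.36640/11.90 = 0.7871.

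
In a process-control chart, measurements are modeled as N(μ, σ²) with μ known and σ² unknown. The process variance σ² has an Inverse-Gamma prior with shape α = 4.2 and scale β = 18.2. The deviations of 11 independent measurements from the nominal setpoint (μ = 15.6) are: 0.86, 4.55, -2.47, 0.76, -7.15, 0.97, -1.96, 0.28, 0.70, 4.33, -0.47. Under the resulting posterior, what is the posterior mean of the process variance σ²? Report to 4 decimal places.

With known mean μ and an Inverse-Gamma(α, β) prior on σ², the Normal likelihood is conjugate: posterior is Inv-Gamma(α + n/2, β + Σ(xᵢ−μ)²/2).
Σ(xᵢ−μ)² = (0.86)² + (4.55)² + (-2.47)² + (0.76)² + (-7.15)² + (0.97)² + (-1.96)² + (0.28)² + (0.70)² + (4.33)² + (-0.47)² = 103.5638.
Posterior: Inv-Gamma(4.2 + 11/2, 18.2 + 103.5638/2) = Inv-Gamma(9.70, 69.98190).
E[σ²|data] = β/(α−1) = 69.98190/8.70 = 8.0439.

8.0439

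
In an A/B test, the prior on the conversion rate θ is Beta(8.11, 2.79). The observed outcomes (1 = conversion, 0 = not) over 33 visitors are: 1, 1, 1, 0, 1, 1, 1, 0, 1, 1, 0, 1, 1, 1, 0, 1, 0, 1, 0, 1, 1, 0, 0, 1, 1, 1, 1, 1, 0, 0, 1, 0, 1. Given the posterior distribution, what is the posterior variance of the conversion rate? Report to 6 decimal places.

The Beta prior is conjugate to a Binomial/Bernoulli likelihood; the update adds successes to α and failures to β.
Posterior: Beta(α+k, β+n−k) = Beta(8.11+22, 2.79+11) = Beta(30.11, 13.79).
Var = αβ/((α+β)²(α+β+1)) = 30.11·13.79/(43.90²·44.90) = 0.004798.

0.004798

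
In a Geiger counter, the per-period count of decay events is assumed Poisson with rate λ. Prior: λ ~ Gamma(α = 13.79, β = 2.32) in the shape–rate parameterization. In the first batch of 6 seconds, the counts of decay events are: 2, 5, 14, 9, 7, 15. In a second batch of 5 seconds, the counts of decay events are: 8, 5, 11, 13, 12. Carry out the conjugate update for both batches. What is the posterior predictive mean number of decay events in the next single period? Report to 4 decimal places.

8.6179

With a Gamma(shape α, rate β) prior, the Poisson likelihood is conjugate: the posterior is Gamma(α + ΣXᵢ, β + n).
Batch 1: sum of counts S = 52 over n = 6 seconds.
After batch 1: Gamma(α+S, β+n) = Gamma(13.79+52, 2.32+6) = Gamma(65.79, 8.32).
Batch 2: sum of counts S = 49 over n = 5 seconds.
After batch 2: Gamma(α+S, β+n) = Gamma(65.79+49, 8.32+5) = Gamma(114.79, 13.32).
The predictive distribution for one future period is NegBinom with mean α/β = 8.6179.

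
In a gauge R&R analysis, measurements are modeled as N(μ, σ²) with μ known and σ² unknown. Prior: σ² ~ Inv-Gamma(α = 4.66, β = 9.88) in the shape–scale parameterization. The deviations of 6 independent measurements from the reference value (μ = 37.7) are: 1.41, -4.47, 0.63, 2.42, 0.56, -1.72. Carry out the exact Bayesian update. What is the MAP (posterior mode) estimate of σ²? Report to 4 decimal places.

2.9593

With known mean μ and an Inverse-Gamma(α, β) prior on σ², the Normal likelihood is conjugate: posterior is Inv-Gamma(α + n/2, β + Σ(xᵢ−μ)²/2).
Σ(xᵢ−μ)² = (1.41)² + (-4.47)² + (0.63)² + (2.42)² + (0.56)² + (-1.72)² = 31.4943.
Posterior: Inv-Gamma(4.66 + 6/2, 9.88 + 31.4943/2) = Inv-Gamma(7.66, 25.62715).
Mode = β/(α+1) = 25.62715/8.66 = 2.9593.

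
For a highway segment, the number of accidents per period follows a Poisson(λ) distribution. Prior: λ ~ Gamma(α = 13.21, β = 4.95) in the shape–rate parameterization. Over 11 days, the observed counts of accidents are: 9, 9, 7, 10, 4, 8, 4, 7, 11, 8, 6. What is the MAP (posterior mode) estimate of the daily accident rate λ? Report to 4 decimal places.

With a Gamma(shape α, rate β) prior, the Poisson likelihood is conjugate: the posterior is Gamma(α + ΣXᵢ, β + n).
Sum of counts S = 83 over n = 11 days.
Posterior: Gamma(α+S, β+n) = Gamma(13.21+83, 4.95+11) = Gamma(96.21, 15.95).
Mode of Gamma(α,β) for α≥1 is (α−1)/β = 95.21/15.95 = 5.9693.

5.9693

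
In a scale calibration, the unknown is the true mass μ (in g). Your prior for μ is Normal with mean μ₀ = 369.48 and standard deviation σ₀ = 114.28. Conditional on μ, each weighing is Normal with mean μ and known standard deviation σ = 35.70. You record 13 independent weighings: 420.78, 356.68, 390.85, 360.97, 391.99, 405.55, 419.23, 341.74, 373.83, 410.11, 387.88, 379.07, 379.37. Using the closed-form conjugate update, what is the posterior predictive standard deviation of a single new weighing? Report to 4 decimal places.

37.0378

For Normal data with known variance σ², a Normal(μ₀, σ₀²) prior on μ is conjugate. Posterior precision = 1/σ₀² + n/σ²; posterior mean is the precision-weighted average of μ₀ and x̄.
σ₀² = 114.28² = 13059.9184, σ² = 35.70² = 1274.49; σ² + n·σ₀² = 1274.49 + 13·13059.9184 = 171053.4292.
Posterior precision = 1/σ₀² + n/σ² = 1/13059.9184 + 13/1274.49 = (σ² + n·σ₀²)/(σ₀²σ²) = 171053.4292/(13059.9184·1274.49); posterior variance σₙ² = σ₀²σ²/(σ² + n·σ₀²) = 13059.9184·1274.49/171053.4292 = 97.307230.
Predictive variance for one new observation = σₙ² + σ² = 13059.9184·1274.49/171053.4292 + 1274.49 = σ²·(σ₀² + 171053.4292)/171053.4292 = 1274.49·184113.3476/171053.4292 = 1371.797230; SD = √(1274.49·184113.3476/171053.4292) = 37.0378.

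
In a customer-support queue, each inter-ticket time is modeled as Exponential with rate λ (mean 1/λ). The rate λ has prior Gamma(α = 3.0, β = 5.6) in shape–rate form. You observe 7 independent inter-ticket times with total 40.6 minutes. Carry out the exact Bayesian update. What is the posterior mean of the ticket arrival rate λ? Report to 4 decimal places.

0.2165

With a Gamma(shape α, rate β) prior on the exponential rate λ, the posterior after n observations with total T = Σxᵢ is Gamma(α+n, β+T).
Posterior: Gamma(3.0+7, 5.6+40.6) = Gamma(10.0, 46.2).
Posterior mean of λ = α/β = 10.0/46.2 = 0.2165.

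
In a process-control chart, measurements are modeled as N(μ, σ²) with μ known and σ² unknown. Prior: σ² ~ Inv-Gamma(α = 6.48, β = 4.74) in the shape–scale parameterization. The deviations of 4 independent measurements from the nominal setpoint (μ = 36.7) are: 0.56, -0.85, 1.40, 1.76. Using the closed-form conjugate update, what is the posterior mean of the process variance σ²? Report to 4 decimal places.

With known mean μ and an Inverse-Gamma(α, β) prior on σ², the Normal likelihood is conjugate: posterior is Inv-Gamma(α + n/2, β + Σ(xᵢ−μ)²/2).
Σ(xᵢ−μ)² = (0.56)² + (-0.85)² + (1.40)² + (1.76)² = 6.0937.
Posterior: Inv-Gamma(6.48 + 4/2, 4.74 + 6.0937/2) = Inv-Gamma(8.48, 7.78685).
E[σ²|data] = β/(α−1) = 7.78685/7.48 = 1.0410.

1.0410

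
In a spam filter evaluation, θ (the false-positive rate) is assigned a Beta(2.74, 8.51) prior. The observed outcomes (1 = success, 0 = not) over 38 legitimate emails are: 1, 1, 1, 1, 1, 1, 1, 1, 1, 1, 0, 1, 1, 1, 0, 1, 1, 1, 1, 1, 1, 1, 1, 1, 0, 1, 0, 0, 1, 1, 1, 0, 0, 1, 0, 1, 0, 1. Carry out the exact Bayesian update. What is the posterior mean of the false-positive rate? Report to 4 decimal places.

The Beta prior is conjugate to a Binomial/Bernoulli likelihood; the update adds successes to α and failures to β.
Posterior: Beta(α+k, β+n−k) = Beta(2.74+29, 8.51+9) = Beta(31.74, 17.51).
Posterior mean = α/(α+β) = 31.74/49.25 = 0.6445.

0.6445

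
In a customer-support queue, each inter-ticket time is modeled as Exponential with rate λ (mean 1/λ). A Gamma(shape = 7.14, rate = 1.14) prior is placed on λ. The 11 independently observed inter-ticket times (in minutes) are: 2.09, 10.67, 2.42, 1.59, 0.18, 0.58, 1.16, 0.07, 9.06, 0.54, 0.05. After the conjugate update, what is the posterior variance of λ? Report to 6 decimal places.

0.020774

With a Gamma(shape α, rate β) prior on the exponential rate λ, the posterior after n observations with total T = Σxᵢ is Gamma(α+n, β+T).
Sum of observations T = 28.41 minutes; n = 11.
Posterior: Gamma(7.14+11, 1.14+28.41) = Gamma(18.14, 29.55).
Var = α/β² = 0.020774.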